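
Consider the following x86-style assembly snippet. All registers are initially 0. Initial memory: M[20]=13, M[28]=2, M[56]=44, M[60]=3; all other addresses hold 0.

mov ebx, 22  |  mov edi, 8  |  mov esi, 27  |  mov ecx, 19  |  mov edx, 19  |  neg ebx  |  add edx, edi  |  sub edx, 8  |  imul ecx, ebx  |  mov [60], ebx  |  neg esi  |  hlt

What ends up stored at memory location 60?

mov ebx, 22 → ebx=22
mov edi, 8 → edi=8
mov esi, 27 → esi=27
mov ecx, 19 → ecx=19
mov edx, 19 → edx=19
neg ebx → ebx=-(22)=-22
add edx, edi → edx=19+8=27
sub edx, 8 → edx=27-8=19
imul ecx, ebx → ecx=19*(-22)=-418
mov [60], ebx → M[60]=-22
neg esi → esi=-(27)=-27
halt.

-22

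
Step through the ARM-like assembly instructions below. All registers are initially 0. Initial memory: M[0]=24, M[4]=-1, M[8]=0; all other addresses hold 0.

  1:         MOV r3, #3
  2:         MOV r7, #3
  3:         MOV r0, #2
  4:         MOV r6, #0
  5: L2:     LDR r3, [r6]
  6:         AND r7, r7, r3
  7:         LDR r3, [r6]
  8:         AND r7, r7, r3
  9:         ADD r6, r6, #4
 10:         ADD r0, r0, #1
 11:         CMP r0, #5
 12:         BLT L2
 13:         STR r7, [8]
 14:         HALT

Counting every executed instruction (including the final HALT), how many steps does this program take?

r3=3
r7=3
r0=2
r6=0
r3=M[0]=24
r7=3&24=0
r3=M[0]=24
r7=0&24=0
r6=0+4=4
r0=2+1=3
CMP r0, #5  (cmp 3,5)
BLT L2: taken
r3=M[4]=-1
r7=0&(-1)=0
r3=M[4]=-1
r7=0&(-1)=0
r6=4+4=8
r0=3+1=4
CMP r0, #5  (cmp 4,5)
BLT L2: taken
r3=M[8]=0
r7=0&0=0
r3=M[8]=0
r7=0&0=0
r6=8+4=12
r0=4+1=5
CMP r0, #5  (cmp 5,5)
BLT L2: not taken
STR r7, [8] → M[8]=0
halt.
Total executed instructions: 30.

30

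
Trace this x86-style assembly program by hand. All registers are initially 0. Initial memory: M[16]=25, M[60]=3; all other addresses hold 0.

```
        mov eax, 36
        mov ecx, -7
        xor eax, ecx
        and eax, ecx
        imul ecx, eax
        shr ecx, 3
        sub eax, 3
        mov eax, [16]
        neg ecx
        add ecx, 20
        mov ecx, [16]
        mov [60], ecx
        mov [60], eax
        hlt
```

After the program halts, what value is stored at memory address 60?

25

mov eax, 36 → eax=36
mov ecx, -7 → ecx=-7
xor eax, ecx → eax=36^(-7)=-35
and eax, ecx → eax=(-35)&(-7)=-39
imul ecx, eax → ecx=(-7)*(-39)=273
shr ecx, 3 → ecx=273>>3=34
sub eax, 3 → eax=(-39)-3=-42
mov eax, [16] → eax=M[16]=25
neg ecx → ecx=-(34)=-34
add ecx, 20 → ecx=(-34)+20=-14
mov ecx, [16] → ecx=M[16]=25
mov [60], ecx → M[60]=25
mov [60], eax → M[60]=25
halt.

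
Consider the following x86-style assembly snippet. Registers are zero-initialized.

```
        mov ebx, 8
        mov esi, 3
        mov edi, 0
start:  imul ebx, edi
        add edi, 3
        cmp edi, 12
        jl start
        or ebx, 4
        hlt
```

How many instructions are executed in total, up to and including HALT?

after mov ebx, 8: ebx=8
after mov esi, 3: esi=3
after mov edi, 0: edi=0
after imul ebx, edi: ebx=8*0=0
after add edi, 3: edi=0+3=3
cmp edi, 12  (cmp 3,12)
jl start: taken
after imul ebx, edi: ebx=0*3=0
after add edi, 3: edi=3+3=6
cmp edi, 12  (cmp 6,12)
jl start: taken
after imul ebx, edi: ebx=0*6=0
after add edi, 3: edi=6+3=9
cmp edi, 12  (cmp 9,12)
jl start: taken
after imul ebx, edi: ebx=0*9=0
after add edi, 3: edi=9+3=12
cmp edi, 12  (cmp 12,12)
jl start: not taken
after or ebx, 4: ebx=0|4=4
halt.
Total executed instructions: 21.

21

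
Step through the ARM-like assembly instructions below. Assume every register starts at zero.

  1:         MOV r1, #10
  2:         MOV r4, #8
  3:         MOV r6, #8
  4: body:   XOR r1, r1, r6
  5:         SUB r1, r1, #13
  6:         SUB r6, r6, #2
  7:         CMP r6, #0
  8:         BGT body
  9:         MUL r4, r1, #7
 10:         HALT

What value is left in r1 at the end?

-54

MOV r1, #10 → r1=10
MOV r4, #8 → r4=8
MOV r6, #8 → r6=8
XOR r1, r1, r6 → r1=10^8=2
SUB r1, r1, #13 → r1=2-13=-11
SUB r6, r6, #2 → r6=8-2=6
CMP r6, #0  (cmp 6,0)
BGT body: taken
XOR r1, r1, r6 → r1=(-11)^6=-13
SUB r1, r1, #13 → r1=(-13)-13=-26
SUB r6, r6, #2 → r6=6-2=4
CMP r6, #0  (cmp 4,0)
BGT body: taken
XOR r1, r1, r6 → r1=(-26)^4=-30
SUB r1, r1, #13 → r1=(-30)-13=-43
SUB r6, r6, #2 → r6=4-2=2
CMP r6, #0  (cmp 2,0)
BGT body: taken
XOR r1, r1, r6 → r1=(-43)^2=-41
SUB r1, r1, #13 → r1=(-41)-13=-54
SUB r6, r6, #2 → r6=2-2=0
CMP r6, #0  (cmp 0,0)
BGT body: not taken
MUL r4, r1, #7 → r4=(-54)*7=-378
halt.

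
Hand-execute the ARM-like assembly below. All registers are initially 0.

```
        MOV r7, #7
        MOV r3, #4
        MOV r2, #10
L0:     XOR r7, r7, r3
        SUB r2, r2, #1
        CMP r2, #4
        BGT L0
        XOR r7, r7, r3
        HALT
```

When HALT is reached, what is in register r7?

3

MOV r7, #7 → r7=7
MOV r3, #4 → r3=4
MOV r2, #10 → r2=10
XOR r7, r7, r3 → r7=7^4=3
SUB r2, r2, #1 → r2=10-1=9
CMP r2, #4  (cmp 9,4)
BGT L0: taken
XOR r7, r7, r3 → r7=3^4=7
SUB r2, r2, #1 → r2=9-1=8
CMP r2, #4  (cmp 8,4)
BGT L0: taken
XOR r7, r7, r3 → r7=7^4=3
SUB r2, r2, #1 → r2=8-1=7
CMP r2, #4  (cmp 7,4)
BGT L0: taken
XOR r7, r7, r3 → r7=3^4=7
SUB r2, r2, #1 → r2=7-1=6
CMP r2, #4  (cmp 6,4)
BGT L0: taken
XOR r7, r7, r3 → r7=7^4=3
SUB r2, r2, #1 → r2=6-1=5
CMP r2, #4  (cmp 5,4)
BGT L0: taken
XOR r7, r7, r3 → r7=3^4=7
SUB r2, r2, #1 → r2=5-1=4
CMP r2, #4  (cmp 4,4)
BGT L0: not taken
XOR r7, r7, r3 → r7=7^4=3
halt.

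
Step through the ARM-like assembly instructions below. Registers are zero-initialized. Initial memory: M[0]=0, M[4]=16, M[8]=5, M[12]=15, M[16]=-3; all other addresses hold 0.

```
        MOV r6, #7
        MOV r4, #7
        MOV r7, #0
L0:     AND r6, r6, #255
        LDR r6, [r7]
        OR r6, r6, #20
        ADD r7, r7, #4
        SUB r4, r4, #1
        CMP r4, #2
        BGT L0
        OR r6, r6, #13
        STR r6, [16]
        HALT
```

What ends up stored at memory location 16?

after MOV r6, #7: r6=7
after MOV r4, #7: r4=7
after MOV r7, #0: r7=0
after AND r6, r6, #255: r6=7&255=7
after LDR r6, [r7]: r6=M[0]=0
after OR r6, r6, #20: r6=0|20=20
after ADD r7, r7, #4: r7=0+4=4
after SUB r4, r4, #1: r4=7-1=6
CMP r4, #2  (cmp 6,2)
BGT L0: taken
after AND r6, r6, #255: r6=20&255=20
after LDR r6, [r7]: r6=M[4]=16
after OR r6, r6, #20: r6=16|20=20
after ADD r7, r7, #4: r7=4+4=8
after SUB r4, r4, #1: r4=6-1=5
CMP r4, #2  (cmp 5,2)
BGT L0: taken
after AND r6, r6, #255: r6=20&255=20
after LDR r6, [r7]: r6=M[8]=5
after OR r6, r6, #20: r6=5|20=21
after ADD r7, r7, #4: r7=8+4=12
after SUB r4, r4, #1: r4=5-1=4
CMP r4, #2  (cmp 4,2)
BGT L0: taken
after AND r6, r6, #255: r6=21&255=21
after LDR r6, [r7]: r6=M[12]=15
after OR r6, r6, #20: r6=15|20=31
after ADD r7, r7, #4: r7=12+4=16
after SUB r4, r4, #1: r4=4-1=3
CMP r4, #2  (cmp 3,2)
BGT L0: taken
after AND r6, r6, #255: r6=31&255=31
after LDR r6, [r7]: r6=M[16]=-3
after OR r6, r6, #20: r6=(-3)|20=-3
after ADD r7, r7, #4: r7=16+4=20
after SUB r4, r4, #1: r4=3-1=2
CMP r4, #2  (cmp 2,2)
BGT L0: not taken
after OR r6, r6, #13: r6=(-3)|13=-3
STR r6, [16] → M[16]=-3
halt.

-3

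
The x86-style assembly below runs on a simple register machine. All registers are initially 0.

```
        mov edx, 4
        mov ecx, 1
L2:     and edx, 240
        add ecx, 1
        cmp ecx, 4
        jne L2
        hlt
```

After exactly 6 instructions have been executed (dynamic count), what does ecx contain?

edx=4
ecx=1
edx=4&240=0
ecx=1+1=2
cmp ecx, 4  (cmp 2,4)
jne L2: taken
After step 6: ecx = 2.

2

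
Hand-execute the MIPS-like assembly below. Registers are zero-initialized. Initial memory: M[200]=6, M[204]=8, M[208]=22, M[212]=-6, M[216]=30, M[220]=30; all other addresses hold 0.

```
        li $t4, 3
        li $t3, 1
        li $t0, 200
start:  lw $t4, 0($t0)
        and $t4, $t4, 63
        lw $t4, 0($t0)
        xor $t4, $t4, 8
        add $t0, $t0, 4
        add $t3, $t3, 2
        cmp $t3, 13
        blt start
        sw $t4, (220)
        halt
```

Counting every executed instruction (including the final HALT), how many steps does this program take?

53

$t4=3
$t3=1
$t0=200
$t4=M[200]=6
$t4=6&63=6
$t4=M[200]=6
$t4=6^8=14
$t0=200+4=204
$t3=1+2=3
cmp $t3, 13  (cmp 3,13)
blt start: taken
$t4=M[204]=8
$t4=8&63=8
$t4=M[204]=8
$t4=8^8=0
$t0=204+4=208
$t3=3+2=5
cmp $t3, 13  (cmp 5,13)
blt start: taken
$t4=M[208]=22
$t4=22&63=22
$t4=M[208]=22
$t4=22^8=30
$t0=208+4=212
$t3=5+2=7
cmp $t3, 13  (cmp 7,13)
blt start: taken
$t4=M[212]=-6
$t4=(-6)&63=58
$t4=M[212]=-6
$t4=(-6)^8=-14
$t0=212+4=216
$t3=7+2=9
cmp $t3, 13  (cmp 9,13)
blt start: taken
$t4=M[216]=30
$t4=30&63=30
$t4=M[216]=30
$t4=30^8=22
$t0=216+4=220
$t3=9+2=11
cmp $t3, 13  (cmp 11,13)
blt start: taken
$t4=M[220]=30
$t4=30&63=30
$t4=M[220]=30
$t4=30^8=22
$t0=220+4=224
$t3=11+2=13
cmp $t3, 13  (cmp 13,13)
blt start: not taken
sw $t4, (220) → M[220]=22
halt.
Total executed instructions: 53.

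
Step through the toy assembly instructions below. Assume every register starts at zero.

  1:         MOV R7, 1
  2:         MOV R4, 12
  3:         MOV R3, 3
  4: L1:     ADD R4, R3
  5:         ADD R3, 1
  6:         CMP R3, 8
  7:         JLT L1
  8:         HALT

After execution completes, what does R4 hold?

R7=1
R4=12
R3=3
R4=12+3=15
R3=3+1=4
CMP R3, 8  (cmp 4,8)
JLT L1: taken
R4=15+4=19
R3=4+1=5
CMP R3, 8  (cmp 5,8)
JLT L1: taken
R4=19+5=24
R3=5+1=6
CMP R3, 8  (cmp 6,8)
JLT L1: taken
R4=24+6=30
R3=6+1=7
CMP R3, 8  (cmp 7,8)
JLT L1: taken
R4=30+7=37
R3=7+1=8
CMP R3, 8  (cmp 8,8)
JLT L1: not taken
halt.

37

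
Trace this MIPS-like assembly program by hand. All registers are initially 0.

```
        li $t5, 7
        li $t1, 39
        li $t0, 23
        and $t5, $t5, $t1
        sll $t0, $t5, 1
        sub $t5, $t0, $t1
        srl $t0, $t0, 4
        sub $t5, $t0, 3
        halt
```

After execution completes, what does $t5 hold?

-3

$t5=7
$t1=39
$t0=23
$t5=7&39=7
$t0=7<<1=14
$t5=14-39=-25
$t0=14>>4=0
$t5=0-3=-3
halt.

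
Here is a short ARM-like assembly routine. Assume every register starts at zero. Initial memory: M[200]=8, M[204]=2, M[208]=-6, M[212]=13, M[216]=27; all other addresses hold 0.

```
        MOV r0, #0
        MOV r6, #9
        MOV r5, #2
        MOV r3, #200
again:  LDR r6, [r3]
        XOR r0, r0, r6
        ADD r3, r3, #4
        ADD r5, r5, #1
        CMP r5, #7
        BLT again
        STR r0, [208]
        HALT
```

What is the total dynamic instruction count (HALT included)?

36

after MOV r0, #0: r0=0
after MOV r6, #9: r6=9
after MOV r5, #2: r5=2
after MOV r3, #200: r3=200
after LDR r6, [r3]: r6=M[200]=8
after XOR r0, r0, r6: r0=0^8=8
after ADD r3, r3, #4: r3=200+4=204
after ADD r5, r5, #1: r5=2+1=3
CMP r5, #7  (cmp 3,7)
BLT again: taken
after LDR r6, [r3]: r6=M[204]=2
after XOR r0, r0, r6: r0=8^2=10
after ADD r3, r3, #4: r3=204+4=208
after ADD r5, r5, #1: r5=3+1=4
CMP r5, #7  (cmp 4,7)
BLT again: taken
after LDR r6, [r3]: r6=M[208]=-6
after XOR r0, r0, r6: r0=10^(-6)=-16
after ADD r3, r3, #4: r3=208+4=212
after ADD r5, r5, #1: r5=4+1=5
CMP r5, #7  (cmp 5,7)
BLT again: taken
after LDR r6, [r3]: r6=M[212]=13
after XOR r0, r0, r6: r0=(-16)^13=-3
after ADD r3, r3, #4: r3=212+4=216
after ADD r5, r5, #1: r5=5+1=6
CMP r5, #7  (cmp 6,7)
BLT again: taken
after LDR r6, [r3]: r6=M[216]=27
after XOR r0, r0, r6: r0=(-3)^27=-26
after ADD r3, r3, #4: r3=216+4=220
after ADD r5, r5, #1: r5=6+1=7
CMP r5, #7  (cmp 7,7)
BLT again: not taken
STR r0, [208] → M[208]=-26
halt.
Total executed instructions: 36.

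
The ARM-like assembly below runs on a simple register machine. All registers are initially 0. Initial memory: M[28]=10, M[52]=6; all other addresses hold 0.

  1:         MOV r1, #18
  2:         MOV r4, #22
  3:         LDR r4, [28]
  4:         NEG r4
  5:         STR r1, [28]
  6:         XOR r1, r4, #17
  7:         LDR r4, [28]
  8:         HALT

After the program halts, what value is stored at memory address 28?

r1=18
r4=22
r4=M[28]=10
r4=-(10)=-10
STR r1, [28] → M[28]=18
r1=(-10)^17=-25
r4=M[28]=18
halt.

18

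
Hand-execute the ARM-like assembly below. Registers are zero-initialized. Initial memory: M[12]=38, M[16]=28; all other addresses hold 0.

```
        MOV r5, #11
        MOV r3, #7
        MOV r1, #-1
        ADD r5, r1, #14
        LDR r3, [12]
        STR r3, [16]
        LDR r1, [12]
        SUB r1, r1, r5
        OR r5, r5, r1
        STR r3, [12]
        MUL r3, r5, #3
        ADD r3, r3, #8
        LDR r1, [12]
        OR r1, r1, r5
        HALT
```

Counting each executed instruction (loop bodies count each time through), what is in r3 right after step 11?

87

MOV r5, #11 → r5=11
MOV r3, #7 → r3=7
MOV r1, #-1 → r1=-1
ADD r5, r1, #14 → r5=(-1)+14=13
LDR r3, [12] → r3=M[12]=38
STR r3, [16] → M[16]=38
LDR r1, [12] → r1=M[12]=38
SUB r1, r1, r5 → r1=38-13=25
OR r5, r5, r1 → r5=13|25=29
STR r3, [12] → M[12]=38
MUL r3, r5, #3 → r3=29*3=87
After step 11: r3 = 87.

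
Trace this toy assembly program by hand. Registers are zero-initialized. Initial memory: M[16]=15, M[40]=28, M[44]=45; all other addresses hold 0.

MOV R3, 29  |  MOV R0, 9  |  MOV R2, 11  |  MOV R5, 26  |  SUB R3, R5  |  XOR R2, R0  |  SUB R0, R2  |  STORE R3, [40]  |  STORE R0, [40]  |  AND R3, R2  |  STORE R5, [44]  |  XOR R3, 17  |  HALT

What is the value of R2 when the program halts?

2

after MOV R3, 29: R3=29
after MOV R0, 9: R0=9
after MOV R2, 11: R2=11
after MOV R5, 26: R5=26
after SUB R3, R5: R3=29-26=3
after XOR R2, R0: R2=11^9=2
after SUB R0, R2: R0=9-2=7
STORE R3, [40] → M[40]=3
STORE R0, [40] → M[40]=7
after AND R3, R2: R3=3&2=2
STORE R5, [44] → M[44]=26
after XOR R3, 17: R3=2^17=19
halt.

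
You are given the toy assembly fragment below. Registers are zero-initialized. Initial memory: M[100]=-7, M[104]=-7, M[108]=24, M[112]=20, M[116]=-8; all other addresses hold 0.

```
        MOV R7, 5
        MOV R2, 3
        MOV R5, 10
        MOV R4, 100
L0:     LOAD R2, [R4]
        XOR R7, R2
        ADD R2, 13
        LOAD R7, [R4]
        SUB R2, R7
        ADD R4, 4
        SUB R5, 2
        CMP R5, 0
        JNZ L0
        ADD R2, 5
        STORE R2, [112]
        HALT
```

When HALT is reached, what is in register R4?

after MOV R7, 5: R7=5
after MOV R2, 3: R2=3
after MOV R5, 10: R5=10
after MOV R4, 100: R4=100
after LOAD R2, [R4]: R2=M[100]=-7
after XOR R7, R2: R7=5^(-7)=-4
after ADD R2, 13: R2=(-7)+13=6
after LOAD R7, [R4]: R7=M[100]=-7
after SUB R2, R7: R2=6-(-7)=13
after ADD R4, 4: R4=100+4=104
after SUB R5, 2: R5=10-2=8
CMP R5, 0  (cmp 8,0)
JNZ L0: taken
after LOAD R2, [R4]: R2=M[104]=-7
after XOR R7, R2: R7=(-7)^(-7)=0
after ADD R2, 13: R2=(-7)+13=6
after LOAD R7, [R4]: R7=M[104]=-7
after SUB R2, R7: R2=6-(-7)=13
after ADD R4, 4: R4=104+4=108
after SUB R5, 2: R5=8-2=6
CMP R5, 0  (cmp 6,0)
JNZ L0: taken
after LOAD R2, [R4]: R2=M[108]=24
after XOR R7, R2: R7=(-7)^24=-31
after ADD R2, 13: R2=24+13=37
after LOAD R7, [R4]: R7=M[108]=24
after SUB R2, R7: R2=37-24=13
after ADD R4, 4: R4=108+4=112
after SUB R5, 2: R5=6-2=4
CMP R5, 0  (cmp 4,0)
JNZ L0: taken
after LOAD R2, [R4]: R2=M[112]=20
after XOR R7, R2: R7=24^20=12
after ADD R2, 13: R2=20+13=33
after LOAD R7, [R4]: R7=M[112]=20
after SUB R2, R7: R2=33-20=13
after ADD R4, 4: R4=112+4=116
after SUB R5, 2: R5=4-2=2
CMP R5, 0  (cmp 2,0)
JNZ L0: taken
after LOAD R2, [R4]: R2=M[116]=-8
after XOR R7, R2: R7=20^(-8)=-20
after ADD R2, 13: R2=(-8)+13=5
after LOAD R7, [R4]: R7=M[116]=-8
after SUB R2, R7: R2=5-(-8)=13
after ADD R4, 4: R4=116+4=120
after SUB R5, 2: R5=2-2=0
CMP R5, 0  (cmp 0,0)
JNZ L0: not taken
after ADD R2, 5: R2=13+5=18
STORE R2, [112] → M[112]=18
halt.

120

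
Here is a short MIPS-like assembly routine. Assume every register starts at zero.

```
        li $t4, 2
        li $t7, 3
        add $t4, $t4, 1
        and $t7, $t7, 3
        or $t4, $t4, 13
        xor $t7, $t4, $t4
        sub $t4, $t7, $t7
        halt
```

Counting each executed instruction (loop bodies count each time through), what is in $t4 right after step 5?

15

after li $t4, 2: $t4=2
after li $t7, 3: $t7=3
after add $t4, $t4, 1: $t4=2+1=3
after and $t7, $t7, 3: $t7=3&3=3
after or $t4, $t4, 13: $t4=3|13=15
After step 5: $t4 = 15.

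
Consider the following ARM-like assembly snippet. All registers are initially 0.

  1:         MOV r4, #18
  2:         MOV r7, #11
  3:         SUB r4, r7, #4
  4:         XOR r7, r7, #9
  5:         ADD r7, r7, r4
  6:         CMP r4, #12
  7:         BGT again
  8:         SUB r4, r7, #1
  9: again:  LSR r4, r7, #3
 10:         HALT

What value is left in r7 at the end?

9

MOV r4, #18 → r4=18
MOV r7, #11 → r7=11
SUB r4, r7, #4 → r4=11-4=7
XOR r7, r7, #9 → r7=11^9=2
ADD r7, r7, r4 → r7=2+7=9
CMP r4, #12  (cmp 7,12)
BGT again: not taken
SUB r4, r7, #1 → r4=9-1=8
LSR r4, r7, #3 → r4=9>>3=1
halt.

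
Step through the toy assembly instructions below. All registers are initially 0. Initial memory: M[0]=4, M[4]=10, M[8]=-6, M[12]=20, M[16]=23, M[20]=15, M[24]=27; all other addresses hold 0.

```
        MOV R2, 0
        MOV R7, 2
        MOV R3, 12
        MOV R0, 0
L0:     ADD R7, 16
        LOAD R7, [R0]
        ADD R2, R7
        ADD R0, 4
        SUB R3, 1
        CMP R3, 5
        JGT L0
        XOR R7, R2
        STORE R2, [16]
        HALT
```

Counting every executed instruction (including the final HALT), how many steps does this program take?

56

R2=0
R7=2
R3=12
R0=0
R7=2+16=18
R7=M[0]=4
R2=0+4=4
R0=0+4=4
R3=12-1=11
CMP R3, 5  (cmp 11,5)
JGT L0: taken
R7=4+16=20
R7=M[4]=10
R2=4+10=14
R0=4+4=8
R3=11-1=10
CMP R3, 5  (cmp 10,5)
JGT L0: taken
R7=10+16=26
R7=M[8]=-6
R2=14+(-6)=8
R0=8+4=12
R3=10-1=9
CMP R3, 5  (cmp 9,5)
JGT L0: taken
R7=(-6)+16=10
R7=M[12]=20
R2=8+20=28
R0=12+4=16
R3=9-1=8
CMP R3, 5  (cmp 8,5)
JGT L0: taken
R7=20+16=36
R7=M[16]=23
R2=28+23=51
R0=16+4=20
R3=8-1=7
CMP R3, 5  (cmp 7,5)
JGT L0: taken
R7=23+16=39
R7=M[20]=15
R2=51+15=66
R0=20+4=24
R3=7-1=6
CMP R3, 5  (cmp 6,5)
JGT L0: taken
R7=15+16=31
R7=M[24]=27
R2=66+27=93
R0=24+4=28
R3=6-1=5
CMP R3, 5  (cmp 5,5)
JGT L0: not taken
R7=27^93=70
STORE R2, [16] → M[16]=93
halt.
Total executed instructions: 56.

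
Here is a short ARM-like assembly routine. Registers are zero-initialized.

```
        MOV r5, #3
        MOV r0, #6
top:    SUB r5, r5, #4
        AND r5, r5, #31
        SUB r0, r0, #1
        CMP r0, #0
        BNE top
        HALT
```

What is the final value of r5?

11

MOV r5, #3 → r5=3
MOV r0, #6 → r0=6
SUB r5, r5, #4 → r5=3-4=-1
AND r5, r5, #31 → r5=(-1)&31=31
SUB r0, r0, #1 → r0=6-1=5
CMP r0, #0  (cmp 5,0)
BNE top: taken
SUB r5, r5, #4 → r5=31-4=27
AND r5, r5, #31 → r5=27&31=27
SUB r0, r0, #1 → r0=5-1=4
CMP r0, #0  (cmp 4,0)
BNE top: taken
SUB r5, r5, #4 → r5=27-4=23
AND r5, r5, #31 → r5=23&31=23
SUB r0, r0, #1 → r0=4-1=3
CMP r0, #0  (cmp 3,0)
BNE top: taken
SUB r5, r5, #4 → r5=23-4=19
AND r5, r5, #31 → r5=19&31=19
SUB r0, r0, #1 → r0=3-1=2
CMP r0, #0  (cmp 2,0)
BNE top: taken
SUB r5, r5, #4 → r5=19-4=15
AND r5, r5, #31 → r5=15&31=15
SUB r0, r0, #1 → r0=2-1=1
CMP r0, #0  (cmp 1,0)
BNE top: taken
SUB r5, r5, #4 → r5=15-4=11
AND r5, r5, #31 → r5=11&31=11
SUB r0, r0, #1 → r0=1-1=0
CMP r0, #0  (cmp 0,0)
BNE top: not taken
halt.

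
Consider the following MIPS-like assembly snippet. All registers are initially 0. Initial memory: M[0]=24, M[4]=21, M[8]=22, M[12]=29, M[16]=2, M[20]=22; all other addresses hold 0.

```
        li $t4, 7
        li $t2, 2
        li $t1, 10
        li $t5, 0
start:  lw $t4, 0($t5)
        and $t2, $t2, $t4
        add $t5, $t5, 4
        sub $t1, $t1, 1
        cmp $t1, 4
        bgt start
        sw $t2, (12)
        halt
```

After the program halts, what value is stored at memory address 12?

$t4=7
$t2=2
$t1=10
$t5=0
$t4=M[0]=24
$t2=2&24=0
$t5=0+4=4
$t1=10-1=9
cmp $t1, 4  (cmp 9,4)
bgt start: taken
$t4=M[4]=21
$t2=0&21=0
$t5=4+4=8
$t1=9-1=8
cmp $t1, 4  (cmp 8,4)
bgt start: taken
$t4=M[8]=22
$t2=0&22=0
$t5=8+4=12
$t1=8-1=7
cmp $t1, 4  (cmp 7,4)
bgt start: taken
$t4=M[12]=29
$t2=0&29=0
$t5=12+4=16
$t1=7-1=6
cmp $t1, 4  (cmp 6,4)
bgt start: taken
$t4=M[16]=2
$t2=0&2=0
$t5=16+4=20
$t1=6-1=5
cmp $t1, 4  (cmp 5,4)
bgt start: taken
$t4=M[20]=22
$t2=0&22=0
$t5=20+4=24
$t1=5-1=4
cmp $t1, 4  (cmp 4,4)
bgt start: not taken
sw $t2, (12) → M[12]=0
halt.

0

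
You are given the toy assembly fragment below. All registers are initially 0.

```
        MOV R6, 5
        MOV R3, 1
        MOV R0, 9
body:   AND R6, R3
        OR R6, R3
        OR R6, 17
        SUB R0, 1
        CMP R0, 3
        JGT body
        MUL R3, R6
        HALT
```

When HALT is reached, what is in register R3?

MOV R6, 5 → R6=5
MOV R3, 1 → R3=1
MOV R0, 9 → R0=9
AND R6, R3 → R6=5&1=1
OR R6, R3 → R6=1|1=1
OR R6, 17 → R6=1|17=17
SUB R0, 1 → R0=9-1=8
CMP R0, 3  (cmp 8,3)
JGT body: taken
AND R6, R3 → R6=17&1=1
OR R6, R3 → R6=1|1=1
OR R6, 17 → R6=1|17=17
SUB R0, 1 → R0=8-1=7
CMP R0, 3  (cmp 7,3)
JGT body: taken
AND R6, R3 → R6=17&1=1
OR R6, R3 → R6=1|1=1
OR R6, 17 → R6=1|17=17
SUB R0, 1 → R0=7-1=6
CMP R0, 3  (cmp 6,3)
JGT body: taken
AND R6, R3 → R6=17&1=1
OR R6, R3 → R6=1|1=1
OR R6, 17 → R6=1|17=17
SUB R0, 1 → R0=6-1=5
CMP R0, 3  (cmp 5,3)
JGT body: taken
AND R6, R3 → R6=17&1=1
OR R6, R3 → R6=1|1=1
OR R6, 17 → R6=1|17=17
SUB R0, 1 → R0=5-1=4
CMP R0, 3  (cmp 4,3)
JGT body: taken
AND R6, R3 → R6=17&1=1
OR R6, R3 → R6=1|1=1
OR R6, 17 → R6=1|17=17
SUB R0, 1 → R0=4-1=3
CMP R0, 3  (cmp 3,3)
JGT body: not taken
MUL R3, R6 → R3=1*17=17
halt.

17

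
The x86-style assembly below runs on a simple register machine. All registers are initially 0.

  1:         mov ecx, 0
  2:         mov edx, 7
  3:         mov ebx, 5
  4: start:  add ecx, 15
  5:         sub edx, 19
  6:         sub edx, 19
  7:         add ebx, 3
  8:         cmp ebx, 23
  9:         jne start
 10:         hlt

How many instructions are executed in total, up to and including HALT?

after mov ecx, 0: ecx=0
after mov edx, 7: edx=7
after mov ebx, 5: ebx=5
after add ecx, 15: ecx=0+15=15
after sub edx, 19: edx=7-19=-12
after sub edx, 19: edx=(-12)-19=-31
after add ebx, 3: ebx=5+3=8
cmp ebx, 23  (cmp 8,23)
jne start: taken
after add ecx, 15: ecx=15+15=30
after sub edx, 19: edx=(-31)-19=-50
after sub edx, 19: edx=(-50)-19=-69
after add ebx, 3: ebx=8+3=11
cmp ebx, 23  (cmp 11,23)
jne start: taken
after add ecx, 15: ecx=30+15=45
after sub edx, 19: edx=(-69)-19=-88
after sub edx, 19: edx=(-88)-19=-107
after add ebx, 3: ebx=11+3=14
cmp ebx, 23  (cmp 14,23)
jne start: taken
after add ecx, 15: ecx=45+15=60
after sub edx, 19: edx=(-107)-19=-126
after sub edx, 19: edx=(-126)-19=-145
after add ebx, 3: ebx=14+3=17
cmp ebx, 23  (cmp 17,23)
jne start: taken
after add ecx, 15: ecx=60+15=75
after sub edx, 19: edx=(-145)-19=-164
after sub edx, 19: edx=(-164)-19=-183
after add ebx, 3: ebx=17+3=20
cmp ebx, 23  (cmp 20,23)
jne start: taken
after add ecx, 15: ecx=75+15=90
after sub edx, 19: edx=(-183)-19=-202
after sub edx, 19: edx=(-202)-19=-221
after add ebx, 3: ebx=20+3=23
cmp ebx, 23  (cmp 23,23)
jne start: not taken
halt.
Total executed instructions: 40.

40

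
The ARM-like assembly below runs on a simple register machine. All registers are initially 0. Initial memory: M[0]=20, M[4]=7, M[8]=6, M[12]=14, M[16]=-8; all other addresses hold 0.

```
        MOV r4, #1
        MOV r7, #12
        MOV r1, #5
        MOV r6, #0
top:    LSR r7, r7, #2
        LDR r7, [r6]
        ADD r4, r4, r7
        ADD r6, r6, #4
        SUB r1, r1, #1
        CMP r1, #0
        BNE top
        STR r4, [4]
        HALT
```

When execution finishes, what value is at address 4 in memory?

40

after MOV r4, #1: r4=1
after MOV r7, #12: r7=12
after MOV r1, #5: r1=5
after MOV r6, #0: r6=0
after LSR r7, r7, #2: r7=12>>2=3
after LDR r7, [r6]: r7=M[0]=20
after ADD r4, r4, r7: r4=1+20=21
after ADD r6, r6, #4: r6=0+4=4
after SUB r1, r1, #1: r1=5-1=4
CMP r1, #0  (cmp 4,0)
BNE top: taken
after LSR r7, r7, #2: r7=20>>2=5
after LDR r7, [r6]: r7=M[4]=7
after ADD r4, r4, r7: r4=21+7=28
after ADD r6, r6, #4: r6=4+4=8
after SUB r1, r1, #1: r1=4-1=3
CMP r1, #0  (cmp 3,0)
BNE top: taken
after LSR r7, r7, #2: r7=7>>2=1
after LDR r7, [r6]: r7=M[8]=6
after ADD r4, r4, r7: r4=28+6=34
after ADD r6, r6, #4: r6=8+4=12
after SUB r1, r1, #1: r1=3-1=2
CMP r1, #0  (cmp 2,0)
BNE top: taken
after LSR r7, r7, #2: r7=6>>2=1
after LDR r7, [r6]: r7=M[12]=14
after ADD r4, r4, r7: r4=34+14=48
after ADD r6, r6, #4: r6=12+4=16
after SUB r1, r1, #1: r1=2-1=1
CMP r1, #0  (cmp 1,0)
BNE top: taken
after LSR r7, r7, #2: r7=14>>2=3
after LDR r7, [r6]: r7=M[16]=-8
after ADD r4, r4, r7: r4=48+(-8)=40
after ADD r6, r6, #4: r6=16+4=20
after SUB r1, r1, #1: r1=1-1=0
CMP r1, #0  (cmp 0,0)
BNE top: not taken
STR r4, [4] → M[4]=40
halt.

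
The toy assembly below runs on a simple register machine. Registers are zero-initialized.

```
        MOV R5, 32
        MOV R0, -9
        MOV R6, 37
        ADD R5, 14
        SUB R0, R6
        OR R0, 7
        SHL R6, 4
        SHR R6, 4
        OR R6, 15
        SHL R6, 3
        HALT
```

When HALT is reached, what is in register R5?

after MOV R5, 32: R5=32
after MOV R0, -9: R0=-9
after MOV R6, 37: R6=37
after ADD R5, 14: R5=32+14=46
after SUB R0, R6: R0=(-9)-37=-46
after OR R0, 7: R0=(-46)|7=-41
after SHL R6, 4: R6=37<<4=592
after SHR R6, 4: R6=592>>4=37
after OR R6, 15: R6=37|15=47
after SHL R6, 3: R6=47<<3=376
halt.

46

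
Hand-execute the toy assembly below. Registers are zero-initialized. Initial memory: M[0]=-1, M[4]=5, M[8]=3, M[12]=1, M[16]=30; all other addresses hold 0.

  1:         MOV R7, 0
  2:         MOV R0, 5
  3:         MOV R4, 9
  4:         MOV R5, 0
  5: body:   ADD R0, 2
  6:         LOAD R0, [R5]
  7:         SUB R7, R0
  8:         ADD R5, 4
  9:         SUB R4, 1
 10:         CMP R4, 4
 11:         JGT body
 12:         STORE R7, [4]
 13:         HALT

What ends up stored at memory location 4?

MOV R7, 0 → R7=0
MOV R0, 5 → R0=5
MOV R4, 9 → R4=9
MOV R5, 0 → R5=0
ADD R0, 2 → R0=5+2=7
LOAD R0, [R5] → R0=M[0]=-1
SUB R7, R0 → R7=0-(-1)=1
ADD R5, 4 → R5=0+4=4
SUB R4, 1 → R4=9-1=8
CMP R4, 4  (cmp 8,4)
JGT body: taken
ADD R0, 2 → R0=(-1)+2=1
LOAD R0, [R5] → R0=M[4]=5
SUB R7, R0 → R7=1-5=-4
ADD R5, 4 → R5=4+4=8
SUB R4, 1 → R4=8-1=7
CMP R4, 4  (cmp 7,4)
JGT body: taken
ADD R0, 2 → R0=5+2=7
LOAD R0, [R5] → R0=M[8]=3
SUB R7, R0 → R7=(-4)-3=-7
ADD R5, 4 → R5=8+4=12
SUB R4, 1 → R4=7-1=6
CMP R4, 4  (cmp 6,4)
JGT body: taken
ADD R0, 2 → R0=3+2=5
LOAD R0, [R5] → R0=M[12]=1
SUB R7, R0 → R7=(-7)-1=-8
ADD R5, 4 → R5=12+4=16
SUB R4, 1 → R4=6-1=5
CMP R4, 4  (cmp 5,4)
JGT body: taken
ADD R0, 2 → R0=1+2=3
LOAD R0, [R5] → R0=M[16]=30
SUB R7, R0 → R7=(-8)-30=-38
ADD R5, 4 → R5=16+4=20
SUB R4, 1 → R4=5-1=4
CMP R4, 4  (cmp 4,4)
JGT body: not taken
STORE R7, [4] → M[4]=-38
halt.

-38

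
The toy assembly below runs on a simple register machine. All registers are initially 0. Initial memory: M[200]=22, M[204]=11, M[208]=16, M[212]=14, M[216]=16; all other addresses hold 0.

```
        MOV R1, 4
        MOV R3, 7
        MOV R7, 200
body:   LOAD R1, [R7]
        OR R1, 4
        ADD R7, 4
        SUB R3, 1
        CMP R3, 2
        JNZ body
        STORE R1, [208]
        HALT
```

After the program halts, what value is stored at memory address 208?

R1=4
R3=7
R7=200
R1=M[200]=22
R1=22|4=22
R7=200+4=204
R3=7-1=6
CMP R3, 2  (cmp 6,2)
JNZ body: taken
R1=M[204]=11
R1=11|4=15
R7=204+4=208
R3=6-1=5
CMP R3, 2  (cmp 5,2)
JNZ body: taken
R1=M[208]=16
R1=16|4=20
R7=208+4=212
R3=5-1=4
CMP R3, 2  (cmp 4,2)
JNZ body: taken
R1=M[212]=14
R1=14|4=14
R7=212+4=216
R3=4-1=3
CMP R3, 2  (cmp 3,2)
JNZ body: taken
R1=M[216]=16
R1=16|4=20
R7=216+4=220
R3=3-1=2
CMP R3, 2  (cmp 2,2)
JNZ body: not taken
STORE R1, [208] → M[208]=20
halt.

20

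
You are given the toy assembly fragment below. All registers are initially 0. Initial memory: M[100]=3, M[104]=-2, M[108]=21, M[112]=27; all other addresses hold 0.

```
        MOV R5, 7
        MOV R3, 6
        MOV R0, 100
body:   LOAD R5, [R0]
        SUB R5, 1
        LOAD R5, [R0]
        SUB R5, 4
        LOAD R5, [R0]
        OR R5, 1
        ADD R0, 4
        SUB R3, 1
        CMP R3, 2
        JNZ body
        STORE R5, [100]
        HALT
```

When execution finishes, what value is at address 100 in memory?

R5=7
R3=6
R0=100
R5=M[100]=3
R5=3-1=2
R5=M[100]=3
R5=3-4=-1
R5=M[100]=3
R5=3|1=3
R0=100+4=104
R3=6-1=5
CMP R3, 2  (cmp 5,2)
JNZ body: taken
R5=M[104]=-2
R5=(-2)-1=-3
R5=M[104]=-2
R5=(-2)-4=-6
R5=M[104]=-2
R5=(-2)|1=-1
R0=104+4=108
R3=5-1=4
CMP R3, 2  (cmp 4,2)
JNZ body: taken
R5=M[108]=21
R5=21-1=20
R5=M[108]=21
R5=21-4=17
R5=M[108]=21
R5=21|1=21
R0=108+4=112
R3=4-1=3
CMP R3, 2  (cmp 3,2)
JNZ body: taken
R5=M[112]=27
R5=27-1=26
R5=M[112]=27
R5=27-4=23
R5=M[112]=27
R5=27|1=27
R0=112+4=116
R3=3-1=2
CMP R3, 2  (cmp 2,2)
JNZ body: not taken
STORE R5, [100] → M[100]=27
halt.

27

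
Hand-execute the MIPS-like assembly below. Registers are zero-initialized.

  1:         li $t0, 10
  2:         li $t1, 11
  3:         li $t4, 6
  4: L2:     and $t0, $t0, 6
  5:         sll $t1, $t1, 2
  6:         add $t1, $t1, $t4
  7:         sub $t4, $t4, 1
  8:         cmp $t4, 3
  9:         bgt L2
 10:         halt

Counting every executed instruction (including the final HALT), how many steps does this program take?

22

$t0=10
$t1=11
$t4=6
$t0=10&6=2
$t1=11<<2=44
$t1=44+6=50
$t4=6-1=5
cmp $t4, 3  (cmp 5,3)
bgt L2: taken
$t0=2&6=2
$t1=50<<2=200
$t1=200+5=205
$t4=5-1=4
cmp $t4, 3  (cmp 4,3)
bgt L2: taken
$t0=2&6=2
$t1=205<<2=820
$t1=820+4=824
$t4=4-1=3
cmp $t4, 3  (cmp 3,3)
bgt L2: not taken
halt.
Total executed instructions: 22.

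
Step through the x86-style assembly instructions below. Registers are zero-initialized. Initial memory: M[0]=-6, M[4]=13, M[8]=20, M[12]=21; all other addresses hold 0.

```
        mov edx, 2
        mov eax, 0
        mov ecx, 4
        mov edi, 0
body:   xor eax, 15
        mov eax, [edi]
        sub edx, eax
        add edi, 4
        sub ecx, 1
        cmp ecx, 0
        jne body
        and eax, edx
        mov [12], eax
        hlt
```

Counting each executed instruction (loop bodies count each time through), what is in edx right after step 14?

edx=2
eax=0
ecx=4
edi=0
eax=0^15=15
eax=M[0]=-6
edx=2-(-6)=8
edi=0+4=4
ecx=4-1=3
cmp ecx, 0  (cmp 3,0)
jne body: taken
eax=(-6)^15=-11
eax=M[4]=13
edx=8-13=-5
After step 14: edx = -5.

-5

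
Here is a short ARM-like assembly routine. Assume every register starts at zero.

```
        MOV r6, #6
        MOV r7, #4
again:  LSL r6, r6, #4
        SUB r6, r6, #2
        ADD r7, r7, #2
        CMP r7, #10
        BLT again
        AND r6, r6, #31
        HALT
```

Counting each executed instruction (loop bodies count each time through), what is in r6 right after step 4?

94

r6=6
r7=4
r6=6<<4=96
r6=96-2=94
After step 4: r6 = 94.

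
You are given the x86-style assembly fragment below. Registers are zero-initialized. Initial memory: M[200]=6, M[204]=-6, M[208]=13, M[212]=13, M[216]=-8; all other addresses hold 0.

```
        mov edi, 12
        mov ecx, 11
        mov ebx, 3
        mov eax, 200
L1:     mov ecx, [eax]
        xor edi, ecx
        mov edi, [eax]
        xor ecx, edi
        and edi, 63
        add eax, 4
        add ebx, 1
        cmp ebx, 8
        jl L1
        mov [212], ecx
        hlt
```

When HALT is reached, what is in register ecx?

0

mov edi, 12 → edi=12
mov ecx, 11 → ecx=11
mov ebx, 3 → ebx=3
mov eax, 200 → eax=200
mov ecx, [eax] → ecx=M[200]=6
xor edi, ecx → edi=12^6=10
mov edi, [eax] → edi=M[200]=6
xor ecx, edi → ecx=6^6=0
and edi, 63 → edi=6&63=6
add eax, 4 → eax=200+4=204
add ebx, 1 → ebx=3+1=4
cmp ebx, 8  (cmp 4,8)
jl L1: taken
mov ecx, [eax] → ecx=M[204]=-6
xor edi, ecx → edi=6^(-6)=-4
mov edi, [eax] → edi=M[204]=-6
xor ecx, edi → ecx=(-6)^(-6)=0
and edi, 63 → edi=(-6)&63=58
add eax, 4 → eax=204+4=208
add ebx, 1 → ebx=4+1=5
cmp ebx, 8  (cmp 5,8)
jl L1: taken
mov ecx, [eax] → ecx=M[208]=13
xor edi, ecx → edi=58^13=55
mov edi, [eax] → edi=M[208]=13
xor ecx, edi → ecx=13^13=0
and edi, 63 → edi=13&63=13
add eax, 4 → eax=208+4=212
add ebx, 1 → ebx=5+1=6
cmp ebx, 8  (cmp 6,8)
jl L1: taken
mov ecx, [eax] → ecx=M[212]=13
xor edi, ecx → edi=13^13=0
mov edi, [eax] → edi=M[212]=13
xor ecx, edi → ecx=13^13=0
and edi, 63 → edi=13&63=13
add eax, 4 → eax=212+4=216
add ebx, 1 → ebx=6+1=7
cmp ebx, 8  (cmp 7,8)
jl L1: taken
mov ecx, [eax] → ecx=M[216]=-8
xor edi, ecx → edi=13^(-8)=-11
mov edi, [eax] → edi=M[216]=-8
xor ecx, edi → ecx=(-8)^(-8)=0
and edi, 63 → edi=(-8)&63=56
add eax, 4 → eax=216+4=220
add ebx, 1 → ebx=7+1=8
cmp ebx, 8  (cmp 8,8)
jl L1: not taken
mov [212], ecx → M[212]=0
halt.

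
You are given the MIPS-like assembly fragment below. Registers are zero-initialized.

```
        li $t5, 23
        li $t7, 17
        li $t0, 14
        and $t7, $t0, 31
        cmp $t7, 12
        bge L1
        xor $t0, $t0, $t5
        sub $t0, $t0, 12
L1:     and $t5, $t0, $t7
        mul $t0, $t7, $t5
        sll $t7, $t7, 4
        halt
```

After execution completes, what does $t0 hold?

196

li $t5, 23 → $t5=23
li $t7, 17 → $t7=17
li $t0, 14 → $t0=14
and $t7, $t0, 31 → $t7=14&31=14
cmp $t7, 12  (cmp 14,12)
bge L1: taken
and $t5, $t0, $t7 → $t5=14&14=14
mul $t0, $t7, $t5 → $t0=14*14=196
sll $t7, $t7, 4 → $t7=14<<4=224
halt.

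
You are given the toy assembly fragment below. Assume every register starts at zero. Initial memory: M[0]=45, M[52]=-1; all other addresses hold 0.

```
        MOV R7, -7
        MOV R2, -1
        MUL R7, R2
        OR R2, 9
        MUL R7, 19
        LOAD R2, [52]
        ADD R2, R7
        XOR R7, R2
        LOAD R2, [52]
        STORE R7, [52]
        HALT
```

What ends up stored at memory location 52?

1

R7=-7
R2=-1
R7=(-7)*(-1)=7
R2=(-1)|9=-1
R7=7*19=133
R2=M[52]=-1
R2=(-1)+133=132
R7=133^132=1
R2=M[52]=-1
STORE R7, [52] → M[52]=1
halt.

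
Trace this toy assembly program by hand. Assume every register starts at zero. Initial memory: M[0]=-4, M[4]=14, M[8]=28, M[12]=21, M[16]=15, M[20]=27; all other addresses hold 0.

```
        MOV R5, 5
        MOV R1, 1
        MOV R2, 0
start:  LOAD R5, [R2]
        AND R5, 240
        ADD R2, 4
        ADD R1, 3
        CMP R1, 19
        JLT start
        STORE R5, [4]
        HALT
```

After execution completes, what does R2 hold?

24

MOV R5, 5 → R5=5
MOV R1, 1 → R1=1
MOV R2, 0 → R2=0
LOAD R5, [R2] → R5=M[0]=-4
AND R5, 240 → R5=(-4)&240=240
ADD R2, 4 → R2=0+4=4
ADD R1, 3 → R1=1+3=4
CMP R1, 19  (cmp 4,19)
JLT start: taken
LOAD R5, [R2] → R5=M[4]=14
AND R5, 240 → R5=14&240=0
ADD R2, 4 → R2=4+4=8
ADD R1, 3 → R1=4+3=7
CMP R1, 19  (cmp 7,19)
JLT start: taken
LOAD R5, [R2] → R5=M[8]=28
AND R5, 240 → R5=28&240=16
ADD R2, 4 → R2=8+4=12
ADD R1, 3 → R1=7+3=10
CMP R1, 19  (cmp 10,19)
JLT start: taken
LOAD R5, [R2] → R5=M[12]=21
AND R5, 240 → R5=21&240=16
ADD R2, 4 → R2=12+4=16
ADD R1, 3 → R1=10+3=13
CMP R1, 19  (cmp 13,19)
JLT start: taken
LOAD R5, [R2] → R5=M[16]=15
AND R5, 240 → R5=15&240=0
ADD R2, 4 → R2=16+4=20
ADD R1, 3 → R1=13+3=16
CMP R1, 19  (cmp 16,19)
JLT start: taken
LOAD R5, [R2] → R5=M[20]=27
AND R5, 240 → R5=27&240=16
ADD R2, 4 → R2=20+4=24
ADD R1, 3 → R1=16+3=19
CMP R1, 19  (cmp 19,19)
JLT start: not taken
STORE R5, [4] → M[4]=16
halt.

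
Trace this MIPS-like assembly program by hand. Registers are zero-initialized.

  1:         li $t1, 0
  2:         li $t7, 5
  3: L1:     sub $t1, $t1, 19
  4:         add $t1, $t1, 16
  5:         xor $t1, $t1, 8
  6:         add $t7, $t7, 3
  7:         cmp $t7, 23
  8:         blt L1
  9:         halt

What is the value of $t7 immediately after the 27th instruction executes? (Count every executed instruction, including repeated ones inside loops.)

li $t1, 0 → $t1=0
li $t7, 5 → $t7=5
sub $t1, $t1, 19 → $t1=0-19=-19
add $t1, $t1, 16 → $t1=(-19)+16=-3
xor $t1, $t1, 8 → $t1=(-3)^8=-11
add $t7, $t7, 3 → $t7=5+3=8
cmp $t7, 23  (cmp 8,23)
blt L1: taken
sub $t1, $t1, 19 → $t1=(-11)-19=-30
add $t1, $t1, 16 → $t1=(-30)+16=-14
xor $t1, $t1, 8 → $t1=(-14)^8=-6
add $t7, $t7, 3 → $t7=8+3=11
cmp $t7, 23  (cmp 11,23)
blt L1: taken
sub $t1, $t1, 19 → $t1=(-6)-19=-25
add $t1, $t1, 16 → $t1=(-25)+16=-9
xor $t1, $t1, 8 → $t1=(-9)^8=-1
add $t7, $t7, 3 → $t7=11+3=14
cmp $t7, 23  (cmp 14,23)
blt L1: taken
sub $t1, $t1, 19 → $t1=(-1)-19=-20
add $t1, $t1, 16 → $t1=(-20)+16=-4
xor $t1, $t1, 8 → $t1=(-4)^8=-12
add $t7, $t7, 3 → $t7=14+3=17
cmp $t7, 23  (cmp 17,23)
blt L1: taken
sub $t1, $t1, 19 → $t1=(-12)-19=-31
After step 27: $t7 = 17.

17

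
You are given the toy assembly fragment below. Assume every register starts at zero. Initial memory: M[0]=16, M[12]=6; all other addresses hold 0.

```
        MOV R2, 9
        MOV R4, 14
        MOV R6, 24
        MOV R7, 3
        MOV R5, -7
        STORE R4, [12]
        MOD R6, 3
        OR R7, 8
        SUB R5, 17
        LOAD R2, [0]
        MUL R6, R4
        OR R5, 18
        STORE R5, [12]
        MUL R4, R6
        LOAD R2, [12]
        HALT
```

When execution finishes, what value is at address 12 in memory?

-6

MOV R2, 9 → R2=9
MOV R4, 14 → R4=14
MOV R6, 24 → R6=24
MOV R7, 3 → R7=3
MOV R5, -7 → R5=-7
STORE R4, [12] → M[12]=14
MOD R6, 3 → R6=24%3=0
OR R7, 8 → R7=3|8=11
SUB R5, 17 → R5=(-7)-17=-24
LOAD R2, [0] → R2=M[0]=16
MUL R6, R4 → R6=0*14=0
OR R5, 18 → R5=(-24)|18=-6
STORE R5, [12] → M[12]=-6
MUL R4, R6 → R4=14*0=0
LOAD R2, [12] → R2=M[12]=-6
halt.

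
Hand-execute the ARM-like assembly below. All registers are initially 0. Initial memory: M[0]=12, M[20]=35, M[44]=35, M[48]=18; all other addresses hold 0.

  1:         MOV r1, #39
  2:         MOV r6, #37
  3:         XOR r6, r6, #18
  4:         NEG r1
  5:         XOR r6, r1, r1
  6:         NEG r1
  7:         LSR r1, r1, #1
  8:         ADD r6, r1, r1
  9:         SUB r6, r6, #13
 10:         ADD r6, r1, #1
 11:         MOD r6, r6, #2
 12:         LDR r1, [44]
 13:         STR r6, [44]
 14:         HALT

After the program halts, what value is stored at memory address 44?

0

after MOV r1, #39: r1=39
after MOV r6, #37: r6=37
after XOR r6, r6, #18: r6=37^18=55
after NEG r1: r1=-(39)=-39
after XOR r6, r1, r1: r6=(-39)^(-39)=0
after NEG r1: r1=-(-39)=39
after LSR r1, r1, #1: r1=39>>1=19
after ADD r6, r1, r1: r6=19+19=38
after SUB r6, r6, #13: r6=38-13=25
after ADD r6, r1, #1: r6=19+1=20
after MOD r6, r6, #2: r6=20%2=0
after LDR r1, [44]: r1=M[44]=35
STR r6, [44] → M[44]=0
halt.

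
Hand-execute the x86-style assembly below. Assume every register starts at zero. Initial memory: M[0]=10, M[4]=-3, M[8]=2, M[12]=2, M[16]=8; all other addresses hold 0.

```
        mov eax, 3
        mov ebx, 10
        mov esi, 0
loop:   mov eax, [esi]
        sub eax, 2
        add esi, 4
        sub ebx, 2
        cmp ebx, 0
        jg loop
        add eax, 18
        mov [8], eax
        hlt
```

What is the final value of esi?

20

eax=3
ebx=10
esi=0
eax=M[0]=10
eax=10-2=8
esi=0+4=4
ebx=10-2=8
cmp ebx, 0  (cmp 8,0)
jg loop: taken
eax=M[4]=-3
eax=(-3)-2=-5
esi=4+4=8
ebx=8-2=6
cmp ebx, 0  (cmp 6,0)
jg loop: taken
eax=M[8]=2
eax=2-2=0
esi=8+4=12
ebx=6-2=4
cmp ebx, 0  (cmp 4,0)
jg loop: taken
eax=M[12]=2
eax=2-2=0
esi=12+4=16
ebx=4-2=2
cmp ebx, 0  (cmp 2,0)
jg loop: taken
eax=M[16]=8
eax=8-2=6
esi=16+4=20
ebx=2-2=0
cmp ebx, 0  (cmp 0,0)
jg loop: not taken
eax=6+18=24
mov [8], eax → M[8]=24
halt.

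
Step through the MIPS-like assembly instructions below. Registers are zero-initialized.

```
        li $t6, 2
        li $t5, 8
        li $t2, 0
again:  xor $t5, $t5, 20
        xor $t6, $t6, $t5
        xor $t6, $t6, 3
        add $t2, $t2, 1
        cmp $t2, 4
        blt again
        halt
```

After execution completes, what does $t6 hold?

$t6=2
$t5=8
$t2=0
$t5=8^20=28
$t6=2^28=30
$t6=30^3=29
$t2=0+1=1
cmp $t2, 4  (cmp 1,4)
blt again: taken
$t5=28^20=8
$t6=29^8=21
$t6=21^3=22
$t2=1+1=2
cmp $t2, 4  (cmp 2,4)
blt again: taken
$t5=8^20=28
$t6=22^28=10
$t6=10^3=9
$t2=2+1=3
cmp $t2, 4  (cmp 3,4)
blt again: taken
$t5=28^20=8
$t6=9^8=1
$t6=1^3=2
$t2=3+1=4
cmp $t2, 4  (cmp 4,4)
blt again: not taken
halt.

2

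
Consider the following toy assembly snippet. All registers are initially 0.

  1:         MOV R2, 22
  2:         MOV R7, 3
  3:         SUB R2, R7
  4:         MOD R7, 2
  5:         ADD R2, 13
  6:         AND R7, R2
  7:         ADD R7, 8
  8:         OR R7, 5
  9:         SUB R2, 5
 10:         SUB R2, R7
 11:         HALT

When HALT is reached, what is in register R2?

MOV R2, 22 → R2=22
MOV R7, 3 → R7=3
SUB R2, R7 → R2=22-3=19
MOD R7, 2 → R7=3%2=1
ADD R2, 13 → R2=19+13=32
AND R7, R2 → R7=1&32=0
ADD R7, 8 → R7=0+8=8
OR R7, 5 → R7=8|5=13
SUB R2, 5 → R2=32-5=27
SUB R2, R7 → R2=27-13=14
halt.

14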